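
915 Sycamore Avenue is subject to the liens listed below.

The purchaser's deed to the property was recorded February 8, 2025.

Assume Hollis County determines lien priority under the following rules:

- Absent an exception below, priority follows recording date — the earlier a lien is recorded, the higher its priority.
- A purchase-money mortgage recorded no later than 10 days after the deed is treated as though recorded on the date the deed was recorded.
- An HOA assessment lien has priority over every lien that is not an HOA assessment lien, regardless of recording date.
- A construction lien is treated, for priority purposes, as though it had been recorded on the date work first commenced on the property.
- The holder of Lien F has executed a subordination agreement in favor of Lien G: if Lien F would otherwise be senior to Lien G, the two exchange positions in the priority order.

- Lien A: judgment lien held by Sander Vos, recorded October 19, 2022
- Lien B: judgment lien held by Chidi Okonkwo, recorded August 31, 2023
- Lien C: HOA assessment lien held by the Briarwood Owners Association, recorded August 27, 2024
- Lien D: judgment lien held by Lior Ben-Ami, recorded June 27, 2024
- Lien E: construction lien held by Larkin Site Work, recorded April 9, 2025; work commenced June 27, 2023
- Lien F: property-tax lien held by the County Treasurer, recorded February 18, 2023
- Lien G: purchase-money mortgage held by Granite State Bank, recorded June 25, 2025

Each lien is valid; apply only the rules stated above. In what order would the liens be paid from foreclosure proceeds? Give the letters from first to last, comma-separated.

Effective dates after the stated exceptions: E relates back to June 27, 2023 (work commenced); G was recorded 137 days after the deed — beyond 10 days — so no relation-back applies.
C, as an HOA assessment lien, has superpriority and ranks first.
Remaining liens by effective date: A (October 19, 2022), F (February 18, 2023), E (June 27, 2023), B (August 31, 2023), D (June 27, 2024), G (June 25, 2025).
Because F would otherwise rank above G, the subordination swaps them.

C, A, G, E, B, D, F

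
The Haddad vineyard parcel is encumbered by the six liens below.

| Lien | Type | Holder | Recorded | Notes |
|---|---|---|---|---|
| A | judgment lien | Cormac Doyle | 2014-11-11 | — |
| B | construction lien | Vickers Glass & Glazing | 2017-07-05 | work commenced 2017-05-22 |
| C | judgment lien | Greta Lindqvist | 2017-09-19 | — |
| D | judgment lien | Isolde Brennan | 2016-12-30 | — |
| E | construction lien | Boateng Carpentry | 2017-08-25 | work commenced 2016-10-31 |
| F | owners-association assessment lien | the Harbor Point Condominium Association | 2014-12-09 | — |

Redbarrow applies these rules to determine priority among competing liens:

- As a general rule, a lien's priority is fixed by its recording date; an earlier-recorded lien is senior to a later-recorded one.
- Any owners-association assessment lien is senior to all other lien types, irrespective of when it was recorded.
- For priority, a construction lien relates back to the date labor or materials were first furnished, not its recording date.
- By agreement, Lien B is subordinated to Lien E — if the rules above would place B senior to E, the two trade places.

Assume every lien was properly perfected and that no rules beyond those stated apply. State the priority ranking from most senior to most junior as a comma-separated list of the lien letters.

Effective dates after the stated exceptions: B relates back to 2017-05-22 (work commenced); E relates back to 2016-10-31 (work commenced).
F is an owners-association assessment lien and takes priority over every other lien.
Remaining liens by effective date: A (2014-11-11), E (2016-10-31), D (2016-12-30), B (2017-05-22), C (2017-09-19).
B already ranks below E; the subordination has no effect.

F, A, E, D, B, C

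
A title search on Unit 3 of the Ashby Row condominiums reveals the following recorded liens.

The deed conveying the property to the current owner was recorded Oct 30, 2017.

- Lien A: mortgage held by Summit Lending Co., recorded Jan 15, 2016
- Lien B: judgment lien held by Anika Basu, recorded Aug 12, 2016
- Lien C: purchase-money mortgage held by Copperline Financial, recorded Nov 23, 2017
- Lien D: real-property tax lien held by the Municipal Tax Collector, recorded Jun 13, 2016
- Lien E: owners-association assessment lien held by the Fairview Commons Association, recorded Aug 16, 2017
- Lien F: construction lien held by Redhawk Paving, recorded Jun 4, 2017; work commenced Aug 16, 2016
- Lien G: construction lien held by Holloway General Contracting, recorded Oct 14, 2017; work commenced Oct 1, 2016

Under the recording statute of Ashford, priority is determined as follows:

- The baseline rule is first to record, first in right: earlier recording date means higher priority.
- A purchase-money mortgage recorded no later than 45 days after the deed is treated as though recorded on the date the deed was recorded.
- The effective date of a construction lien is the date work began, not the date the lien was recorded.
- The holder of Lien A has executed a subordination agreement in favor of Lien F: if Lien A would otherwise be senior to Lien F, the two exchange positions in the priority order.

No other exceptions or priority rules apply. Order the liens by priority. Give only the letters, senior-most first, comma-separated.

F, D, B, A, G, E, C

Effective dates after the stated exceptions: C relates back to the deed date Oct 30, 2017; F is treated as recorded Aug 16, 2016, the work-commencement date; G relates back to Oct 1, 2016 (work commenced).
By effective date: A (Jan 15, 2016), D (Jun 13, 2016), B (Aug 12, 2016), F (Aug 16, 2016), G (Oct 1, 2016), E (Aug 16, 2017), C (Oct 30, 2017).
A would otherwise be senior to F, so under the subordination agreement A and F exchange positions.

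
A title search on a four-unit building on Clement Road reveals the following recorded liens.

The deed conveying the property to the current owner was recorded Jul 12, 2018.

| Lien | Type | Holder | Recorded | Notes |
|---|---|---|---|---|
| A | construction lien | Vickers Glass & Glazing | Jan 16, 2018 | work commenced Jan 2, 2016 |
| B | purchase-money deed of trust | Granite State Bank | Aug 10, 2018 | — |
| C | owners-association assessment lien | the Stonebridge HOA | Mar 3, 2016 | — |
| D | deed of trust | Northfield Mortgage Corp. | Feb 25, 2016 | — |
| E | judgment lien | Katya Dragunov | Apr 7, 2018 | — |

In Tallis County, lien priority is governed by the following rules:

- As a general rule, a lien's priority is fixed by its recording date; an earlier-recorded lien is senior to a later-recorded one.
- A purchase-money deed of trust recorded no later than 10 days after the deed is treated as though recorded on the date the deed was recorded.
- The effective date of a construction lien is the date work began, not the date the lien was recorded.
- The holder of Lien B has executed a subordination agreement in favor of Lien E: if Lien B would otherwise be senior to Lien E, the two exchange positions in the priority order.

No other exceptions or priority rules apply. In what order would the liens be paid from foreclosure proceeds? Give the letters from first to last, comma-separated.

First, effective dates: A's effective date is Jan 2, 2016, when work began; B was recorded 29 days after the deed — beyond 10 days — so no relation-back applies.
Ordering by effective date: A (Jan 2, 2016), D (Feb 25, 2016), C (Mar 3, 2016), E (Apr 7, 2018), B (Aug 10, 2018).
B already ranks below E; the subordination has no effect.

A, D, C, E, B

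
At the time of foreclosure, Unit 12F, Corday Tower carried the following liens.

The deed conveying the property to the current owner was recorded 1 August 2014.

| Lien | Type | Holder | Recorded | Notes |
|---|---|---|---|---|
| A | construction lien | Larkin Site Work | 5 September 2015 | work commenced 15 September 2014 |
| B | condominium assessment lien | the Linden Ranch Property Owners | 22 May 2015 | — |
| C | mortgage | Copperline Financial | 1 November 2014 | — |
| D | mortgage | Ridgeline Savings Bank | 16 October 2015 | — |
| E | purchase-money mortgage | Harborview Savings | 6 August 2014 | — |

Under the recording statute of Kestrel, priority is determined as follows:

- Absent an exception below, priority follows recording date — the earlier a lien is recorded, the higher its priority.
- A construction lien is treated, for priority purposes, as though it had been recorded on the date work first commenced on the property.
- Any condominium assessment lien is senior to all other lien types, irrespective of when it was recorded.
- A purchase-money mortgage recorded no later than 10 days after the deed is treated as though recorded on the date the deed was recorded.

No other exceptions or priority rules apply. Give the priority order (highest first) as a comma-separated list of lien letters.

Adjusting effective dates: A relates back to 15 September 2014 (work commenced); E relates back to the deed date 1 August 2014.
As a condominium assessment lien, B is senior to every other lien.
Ordering the rest by effective date: E (1 August 2014), A (15 September 2014), C (1 November 2014), D (16 October 2015).

B, E, A, C, D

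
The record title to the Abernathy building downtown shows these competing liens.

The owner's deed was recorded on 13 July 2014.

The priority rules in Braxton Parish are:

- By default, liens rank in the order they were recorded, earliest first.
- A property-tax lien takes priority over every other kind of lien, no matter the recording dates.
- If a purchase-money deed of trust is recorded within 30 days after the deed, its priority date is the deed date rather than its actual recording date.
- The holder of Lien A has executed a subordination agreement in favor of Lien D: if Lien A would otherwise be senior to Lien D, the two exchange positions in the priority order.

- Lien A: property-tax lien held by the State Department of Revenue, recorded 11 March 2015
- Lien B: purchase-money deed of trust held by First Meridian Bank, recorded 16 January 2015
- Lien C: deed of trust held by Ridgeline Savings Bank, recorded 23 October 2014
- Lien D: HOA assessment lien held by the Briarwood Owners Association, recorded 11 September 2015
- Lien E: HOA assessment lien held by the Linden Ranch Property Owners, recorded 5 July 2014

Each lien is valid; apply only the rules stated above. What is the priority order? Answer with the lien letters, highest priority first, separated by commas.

Adjusting effective dates: B was recorded 187 days after the deed — beyond 30 days — so no relation-back applies.
A is a property-tax lien and takes priority over every other lien.
The other liens, earliest effective date first: E (5 July 2014), C (23 October 2014), B (16 January 2015), D (11 September 2015).
Because A would otherwise rank above D, the subordination swaps them.

D, E, C, B, A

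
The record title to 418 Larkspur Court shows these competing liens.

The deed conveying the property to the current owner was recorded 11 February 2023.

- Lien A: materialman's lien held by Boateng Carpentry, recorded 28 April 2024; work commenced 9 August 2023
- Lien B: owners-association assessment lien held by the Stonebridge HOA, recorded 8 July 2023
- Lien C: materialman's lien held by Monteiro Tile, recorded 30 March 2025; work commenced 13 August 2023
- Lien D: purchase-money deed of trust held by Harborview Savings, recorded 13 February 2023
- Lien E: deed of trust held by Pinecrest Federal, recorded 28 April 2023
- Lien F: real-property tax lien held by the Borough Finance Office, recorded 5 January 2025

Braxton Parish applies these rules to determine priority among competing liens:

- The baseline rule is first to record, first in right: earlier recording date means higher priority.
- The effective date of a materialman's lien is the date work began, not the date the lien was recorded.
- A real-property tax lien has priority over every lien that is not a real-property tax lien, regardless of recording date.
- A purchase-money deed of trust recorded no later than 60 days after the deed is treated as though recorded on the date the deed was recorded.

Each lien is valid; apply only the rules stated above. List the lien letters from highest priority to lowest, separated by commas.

F, D, E, B, A, C

First, effective dates: A's effective date is 9 August 2023, when work began; C's effective date is 13 August 2023, when work began; D's effective date is the deed date, 11 February 2023.
F is a real-property tax lien, so it outranks all other liens regardless of date.
Among the remaining liens, by effective date: D (11 February 2023), E (28 April 2023), B (8 July 2023), A (9 August 2023), C (13 August 2023).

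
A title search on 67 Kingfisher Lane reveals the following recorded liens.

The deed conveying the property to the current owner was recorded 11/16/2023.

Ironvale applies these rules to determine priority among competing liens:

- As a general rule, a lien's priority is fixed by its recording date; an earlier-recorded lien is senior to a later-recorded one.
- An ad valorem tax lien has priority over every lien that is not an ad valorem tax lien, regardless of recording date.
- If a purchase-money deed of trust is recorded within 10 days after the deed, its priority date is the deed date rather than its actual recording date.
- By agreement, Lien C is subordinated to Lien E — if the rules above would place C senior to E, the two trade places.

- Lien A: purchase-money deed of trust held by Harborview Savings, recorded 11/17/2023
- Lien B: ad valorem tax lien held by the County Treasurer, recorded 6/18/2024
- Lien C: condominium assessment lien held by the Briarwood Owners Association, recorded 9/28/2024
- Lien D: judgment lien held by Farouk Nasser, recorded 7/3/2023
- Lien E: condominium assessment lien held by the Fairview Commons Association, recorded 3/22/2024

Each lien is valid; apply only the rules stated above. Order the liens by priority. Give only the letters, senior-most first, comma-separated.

Effective dates after the stated exceptions: A was recorded within the 10-day window, so its effective date is the deed date 11/16/2023.
B is an ad valorem tax lien and takes priority over every other lien.
Remaining liens by effective date: D (7/3/2023), A (11/16/2023), E (3/22/2024), C (9/28/2024).
C already ranks below E; the subordination has no effect.

B, D, A, E, C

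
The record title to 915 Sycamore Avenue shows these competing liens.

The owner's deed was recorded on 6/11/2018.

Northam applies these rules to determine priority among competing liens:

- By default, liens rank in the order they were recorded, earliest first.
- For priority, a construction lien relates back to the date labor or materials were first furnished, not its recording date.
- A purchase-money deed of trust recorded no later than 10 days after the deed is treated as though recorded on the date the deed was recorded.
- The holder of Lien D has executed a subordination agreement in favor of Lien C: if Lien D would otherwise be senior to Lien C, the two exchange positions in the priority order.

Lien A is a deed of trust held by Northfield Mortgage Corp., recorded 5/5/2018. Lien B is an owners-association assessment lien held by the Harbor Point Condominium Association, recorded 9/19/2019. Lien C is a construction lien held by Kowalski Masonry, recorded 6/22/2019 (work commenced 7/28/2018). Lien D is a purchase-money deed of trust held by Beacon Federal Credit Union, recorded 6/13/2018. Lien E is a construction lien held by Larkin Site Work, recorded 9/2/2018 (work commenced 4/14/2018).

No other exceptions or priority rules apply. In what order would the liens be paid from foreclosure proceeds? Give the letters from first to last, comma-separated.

Adjusting effective dates: C's effective date is 7/28/2018, when work began; D's effective date is the deed date, 6/11/2018; E is treated as recorded 4/14/2018, the work-commencement date.
By effective date: E (4/14/2018), A (5/5/2018), D (6/11/2018), C (7/28/2018), B (9/19/2019).
The subordination applies — D was senior to C — so D and C swap.

E, A, C, D, B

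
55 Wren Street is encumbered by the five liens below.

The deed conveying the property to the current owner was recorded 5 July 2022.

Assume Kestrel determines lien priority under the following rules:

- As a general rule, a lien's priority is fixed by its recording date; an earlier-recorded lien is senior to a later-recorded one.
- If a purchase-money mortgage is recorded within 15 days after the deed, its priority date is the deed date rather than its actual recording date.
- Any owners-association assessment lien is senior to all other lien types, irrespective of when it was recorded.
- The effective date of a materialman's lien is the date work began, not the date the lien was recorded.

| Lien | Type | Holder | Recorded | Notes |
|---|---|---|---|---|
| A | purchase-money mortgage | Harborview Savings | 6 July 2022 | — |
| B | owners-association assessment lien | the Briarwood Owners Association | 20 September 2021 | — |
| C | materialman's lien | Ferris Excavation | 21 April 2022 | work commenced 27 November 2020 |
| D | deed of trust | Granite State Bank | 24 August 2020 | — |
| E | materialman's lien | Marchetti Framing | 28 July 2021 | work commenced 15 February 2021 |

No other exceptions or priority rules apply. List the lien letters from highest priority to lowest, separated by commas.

B, D, C, E, A

Effective dates: A was recorded within the 15-day window, so its effective date is the deed date 5 July 2022; C's effective date is 27 November 2020, when work began; E relates back to 15 February 2021 (work commenced).
As an owners-association assessment lien, B is senior to every other lien.
Ordering the rest by effective date: D (24 August 2020), C (27 November 2020), E (15 February 2021), A (5 July 2022).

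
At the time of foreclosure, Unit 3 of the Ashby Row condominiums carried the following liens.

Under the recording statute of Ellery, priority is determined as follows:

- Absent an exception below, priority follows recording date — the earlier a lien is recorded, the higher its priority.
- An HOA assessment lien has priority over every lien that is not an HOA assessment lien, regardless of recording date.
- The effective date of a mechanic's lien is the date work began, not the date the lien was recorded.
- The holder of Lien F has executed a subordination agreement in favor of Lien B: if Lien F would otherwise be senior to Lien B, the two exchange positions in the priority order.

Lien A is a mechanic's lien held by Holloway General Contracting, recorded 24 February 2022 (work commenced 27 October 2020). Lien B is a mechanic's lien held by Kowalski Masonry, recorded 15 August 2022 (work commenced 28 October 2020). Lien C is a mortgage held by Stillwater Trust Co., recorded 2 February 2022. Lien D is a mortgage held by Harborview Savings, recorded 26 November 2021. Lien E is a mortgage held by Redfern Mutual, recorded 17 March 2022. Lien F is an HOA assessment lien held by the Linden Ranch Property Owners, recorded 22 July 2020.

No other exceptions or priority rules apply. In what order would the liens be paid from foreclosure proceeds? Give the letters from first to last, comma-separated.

Effective dates after the stated exceptions: A's effective date is 27 October 2020, when work began; B is treated as recorded 28 October 2020, the work-commencement date.
F is an HOA assessment lien, so it outranks all other liens regardless of date.
Among the remaining liens, by effective date: A (27 October 2020), B (28 October 2020), D (26 November 2021), C (2 February 2022), E (17 March 2022).
Because F would otherwise rank above B, the subordination swaps them.

B, A, F, D, C, E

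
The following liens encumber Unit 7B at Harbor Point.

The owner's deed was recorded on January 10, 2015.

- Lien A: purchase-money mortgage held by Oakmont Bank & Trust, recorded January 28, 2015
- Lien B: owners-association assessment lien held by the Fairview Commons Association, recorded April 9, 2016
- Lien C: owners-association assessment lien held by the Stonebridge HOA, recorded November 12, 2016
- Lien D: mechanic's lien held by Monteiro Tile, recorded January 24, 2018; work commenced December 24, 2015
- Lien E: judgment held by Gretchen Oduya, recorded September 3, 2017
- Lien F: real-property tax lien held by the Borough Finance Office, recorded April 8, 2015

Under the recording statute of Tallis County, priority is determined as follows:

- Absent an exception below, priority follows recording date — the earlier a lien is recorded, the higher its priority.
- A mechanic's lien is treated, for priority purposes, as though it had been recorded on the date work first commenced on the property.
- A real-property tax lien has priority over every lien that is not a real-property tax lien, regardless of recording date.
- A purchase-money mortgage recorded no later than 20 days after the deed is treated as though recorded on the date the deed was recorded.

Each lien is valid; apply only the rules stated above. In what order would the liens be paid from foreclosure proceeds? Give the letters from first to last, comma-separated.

Effective dates: A relates back to the deed date January 10, 2015; D is treated as recorded December 24, 2015, the work-commencement date.
F is a real-property tax lien and takes priority over every other lien.
Remaining liens by effective date: A (January 10, 2015), D (December 24, 2015), B (April 9, 2016), C (November 12, 2016), E (September 3, 2017).

F, A, D, B, C, E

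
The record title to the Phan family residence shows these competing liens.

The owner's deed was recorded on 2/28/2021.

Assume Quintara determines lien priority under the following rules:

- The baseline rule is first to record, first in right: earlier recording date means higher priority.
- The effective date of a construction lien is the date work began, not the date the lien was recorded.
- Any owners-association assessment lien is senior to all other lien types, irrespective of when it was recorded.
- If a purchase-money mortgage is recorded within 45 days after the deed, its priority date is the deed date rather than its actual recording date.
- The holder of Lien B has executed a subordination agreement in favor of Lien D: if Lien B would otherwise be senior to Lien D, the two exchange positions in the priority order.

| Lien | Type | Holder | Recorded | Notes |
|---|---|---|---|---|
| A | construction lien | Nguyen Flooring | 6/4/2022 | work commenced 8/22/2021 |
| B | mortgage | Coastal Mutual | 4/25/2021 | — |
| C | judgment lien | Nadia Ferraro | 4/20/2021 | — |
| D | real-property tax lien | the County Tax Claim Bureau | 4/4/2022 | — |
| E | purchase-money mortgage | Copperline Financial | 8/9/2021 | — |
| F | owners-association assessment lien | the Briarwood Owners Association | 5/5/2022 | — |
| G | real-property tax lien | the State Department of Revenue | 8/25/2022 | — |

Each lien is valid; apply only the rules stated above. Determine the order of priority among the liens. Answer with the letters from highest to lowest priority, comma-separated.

Adjusting effective dates: A is treated as recorded 8/22/2021, the work-commencement date; E was recorded 162 days after the deed, outside the 45-day window, so it keeps its recording date.
F is an owners-association assessment lien, so it outranks all other liens regardless of date.
Ordering the rest by effective date: C (4/20/2021), B (4/25/2021), E (8/9/2021), A (8/22/2021), D (4/4/2022), G (8/25/2022).
B would otherwise be senior to D, so under the subordination agreement B and D exchange positions.

F, C, D, E, A, B, G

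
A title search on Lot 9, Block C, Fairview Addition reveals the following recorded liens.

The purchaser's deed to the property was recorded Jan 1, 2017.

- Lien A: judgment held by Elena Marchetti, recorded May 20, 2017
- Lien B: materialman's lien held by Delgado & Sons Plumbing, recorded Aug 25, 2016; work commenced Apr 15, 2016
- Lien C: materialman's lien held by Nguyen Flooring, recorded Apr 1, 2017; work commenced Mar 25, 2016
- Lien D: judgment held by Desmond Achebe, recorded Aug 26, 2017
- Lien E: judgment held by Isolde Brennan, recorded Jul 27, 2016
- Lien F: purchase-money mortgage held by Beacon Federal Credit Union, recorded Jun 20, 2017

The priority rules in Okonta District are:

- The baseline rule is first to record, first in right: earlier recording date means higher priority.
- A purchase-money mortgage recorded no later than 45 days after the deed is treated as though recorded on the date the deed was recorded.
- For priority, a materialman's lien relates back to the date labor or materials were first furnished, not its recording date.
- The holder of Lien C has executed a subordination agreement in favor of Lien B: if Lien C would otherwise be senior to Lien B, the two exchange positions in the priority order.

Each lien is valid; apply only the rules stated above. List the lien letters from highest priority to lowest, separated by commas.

First, effective dates: B's effective date is Apr 15, 2016, when work began; C's effective date is Mar 25, 2016, when work began; F was recorded 170 days after the deed — beyond 45 days — so no relation-back applies.
By effective date, earliest first: C (Mar 25, 2016), B (Apr 15, 2016), E (Jul 27, 2016), A (May 20, 2017), F (Jun 20, 2017), D (Aug 26, 2017).
C is senior to B before the subordination, so the two trade places.

B, C, E, A, F, D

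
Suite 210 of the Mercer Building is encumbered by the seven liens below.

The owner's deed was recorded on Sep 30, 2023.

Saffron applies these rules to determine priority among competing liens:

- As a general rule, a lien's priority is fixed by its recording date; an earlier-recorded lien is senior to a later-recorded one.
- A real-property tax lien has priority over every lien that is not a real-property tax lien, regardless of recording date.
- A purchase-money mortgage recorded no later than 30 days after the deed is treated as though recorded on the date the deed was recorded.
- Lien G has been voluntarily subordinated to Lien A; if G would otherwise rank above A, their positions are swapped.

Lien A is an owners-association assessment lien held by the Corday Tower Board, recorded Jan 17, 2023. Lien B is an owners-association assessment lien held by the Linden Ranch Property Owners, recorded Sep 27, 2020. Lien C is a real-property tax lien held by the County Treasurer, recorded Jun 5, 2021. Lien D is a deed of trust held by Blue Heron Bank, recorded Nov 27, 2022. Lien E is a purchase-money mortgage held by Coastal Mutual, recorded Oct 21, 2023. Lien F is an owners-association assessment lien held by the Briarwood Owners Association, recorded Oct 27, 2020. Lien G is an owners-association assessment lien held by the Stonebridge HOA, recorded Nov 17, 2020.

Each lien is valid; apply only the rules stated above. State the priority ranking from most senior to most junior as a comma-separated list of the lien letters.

Effective dates after the stated exceptions: E was recorded within the 30-day window, so its effective date is the deed date Sep 30, 2023.
C is a real-property tax lien and takes priority over every other lien.
Remaining liens by effective date: B (Sep 27, 2020), F (Oct 27, 2020), G (Nov 17, 2020), D (Nov 27, 2022), A (Jan 17, 2023), E (Sep 30, 2023).
The subordination applies — G was senior to A — so G and A swap.

C, B, F, A, D, G, E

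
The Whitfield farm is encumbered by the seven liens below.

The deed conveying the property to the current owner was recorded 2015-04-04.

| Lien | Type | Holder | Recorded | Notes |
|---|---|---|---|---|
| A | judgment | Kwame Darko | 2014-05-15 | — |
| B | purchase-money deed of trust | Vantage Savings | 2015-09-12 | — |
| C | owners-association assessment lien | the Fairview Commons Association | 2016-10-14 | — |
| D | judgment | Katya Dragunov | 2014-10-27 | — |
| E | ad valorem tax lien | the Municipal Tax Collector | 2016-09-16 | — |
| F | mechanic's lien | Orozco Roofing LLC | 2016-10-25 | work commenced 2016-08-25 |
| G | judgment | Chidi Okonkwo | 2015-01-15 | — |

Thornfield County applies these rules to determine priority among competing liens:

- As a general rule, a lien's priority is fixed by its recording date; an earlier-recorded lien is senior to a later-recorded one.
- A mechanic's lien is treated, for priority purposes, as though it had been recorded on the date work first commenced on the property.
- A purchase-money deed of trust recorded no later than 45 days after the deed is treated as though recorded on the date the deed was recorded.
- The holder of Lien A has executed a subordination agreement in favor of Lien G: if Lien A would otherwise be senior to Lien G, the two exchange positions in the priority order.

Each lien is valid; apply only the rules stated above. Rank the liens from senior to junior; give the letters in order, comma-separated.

G, D, A, B, F, E, C

Effective dates after the stated exceptions: B was recorded 161 days after the deed — beyond 45 days — so no relation-back applies; F relates back to 2016-08-25 (work commenced).
By effective date, earliest first: A (2014-05-15), D (2014-10-27), G (2015-01-15), B (2015-09-12), F (2016-08-25), E (2016-09-16), C (2016-10-14).
A would otherwise be senior to G, so under the subordination agreement A and G exchange positions.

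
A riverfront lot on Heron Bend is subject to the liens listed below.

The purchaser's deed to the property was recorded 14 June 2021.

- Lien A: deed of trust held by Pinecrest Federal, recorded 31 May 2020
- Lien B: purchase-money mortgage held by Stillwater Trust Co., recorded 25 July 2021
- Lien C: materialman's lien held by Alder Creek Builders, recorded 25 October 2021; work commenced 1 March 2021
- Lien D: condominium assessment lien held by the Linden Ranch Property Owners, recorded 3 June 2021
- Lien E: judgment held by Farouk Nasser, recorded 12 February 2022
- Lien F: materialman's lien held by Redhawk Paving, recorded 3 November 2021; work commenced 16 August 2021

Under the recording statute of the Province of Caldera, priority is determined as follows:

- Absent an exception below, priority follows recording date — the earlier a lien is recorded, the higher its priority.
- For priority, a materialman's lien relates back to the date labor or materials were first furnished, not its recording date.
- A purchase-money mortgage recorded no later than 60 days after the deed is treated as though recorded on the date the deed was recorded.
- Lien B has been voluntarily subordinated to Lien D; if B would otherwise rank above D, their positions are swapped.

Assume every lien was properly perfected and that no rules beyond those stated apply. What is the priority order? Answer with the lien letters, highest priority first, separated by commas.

First, effective dates: B relates back to the deed date 14 June 2021; C is treated as recorded 1 March 2021, the work-commencement date; F is treated as recorded 16 August 2021, the work-commencement date.
Ordering by effective date: A (31 May 2020), C (1 March 2021), D (3 June 2021), B (14 June 2021), F (16 August 2021), E (12 February 2022).
B already ranks below D; the subordination has no effect.

A, C, D, B, F, E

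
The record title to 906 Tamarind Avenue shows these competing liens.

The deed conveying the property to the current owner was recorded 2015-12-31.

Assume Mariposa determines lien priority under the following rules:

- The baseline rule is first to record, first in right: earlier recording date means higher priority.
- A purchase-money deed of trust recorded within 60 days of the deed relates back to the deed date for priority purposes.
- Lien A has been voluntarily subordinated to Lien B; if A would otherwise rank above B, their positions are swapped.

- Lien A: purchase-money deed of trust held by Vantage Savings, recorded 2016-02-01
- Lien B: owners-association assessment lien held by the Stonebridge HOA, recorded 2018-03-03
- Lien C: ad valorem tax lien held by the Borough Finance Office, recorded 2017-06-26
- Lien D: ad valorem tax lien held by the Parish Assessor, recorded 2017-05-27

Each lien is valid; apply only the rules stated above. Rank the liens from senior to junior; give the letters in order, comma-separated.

Effective dates: A was recorded within the 60-day window, so its effective date is the deed date 2015-12-31.
By effective date, earliest first: A (2015-12-31), D (2017-05-27), C (2017-06-26), B (2018-03-03).
Because A would otherwise rank above B, the subordination swaps them.

B, D, C, A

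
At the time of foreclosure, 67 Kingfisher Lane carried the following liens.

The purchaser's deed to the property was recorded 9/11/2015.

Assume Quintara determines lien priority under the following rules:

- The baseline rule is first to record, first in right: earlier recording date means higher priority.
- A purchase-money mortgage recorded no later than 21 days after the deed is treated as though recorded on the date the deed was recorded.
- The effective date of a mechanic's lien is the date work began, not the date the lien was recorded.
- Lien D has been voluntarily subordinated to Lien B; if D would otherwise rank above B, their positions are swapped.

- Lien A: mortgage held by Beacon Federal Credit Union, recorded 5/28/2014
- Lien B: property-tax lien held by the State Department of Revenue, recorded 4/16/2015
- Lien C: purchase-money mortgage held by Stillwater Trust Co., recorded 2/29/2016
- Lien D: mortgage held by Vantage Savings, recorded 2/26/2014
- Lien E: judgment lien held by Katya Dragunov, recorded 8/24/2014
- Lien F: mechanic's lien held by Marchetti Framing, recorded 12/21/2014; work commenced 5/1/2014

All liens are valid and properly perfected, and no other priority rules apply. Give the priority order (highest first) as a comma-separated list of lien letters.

First, effective dates: C was recorded 171 days after the deed — beyond 21 days — so no relation-back applies; F relates back to 5/1/2014 (work commenced).
By effective date: D (2/26/2014), F (5/1/2014), A (5/28/2014), E (8/24/2014), B (4/16/2015), C (2/29/2016).
The subordination applies — D was senior to B — so D and B swap.

B, F, A, E, D, C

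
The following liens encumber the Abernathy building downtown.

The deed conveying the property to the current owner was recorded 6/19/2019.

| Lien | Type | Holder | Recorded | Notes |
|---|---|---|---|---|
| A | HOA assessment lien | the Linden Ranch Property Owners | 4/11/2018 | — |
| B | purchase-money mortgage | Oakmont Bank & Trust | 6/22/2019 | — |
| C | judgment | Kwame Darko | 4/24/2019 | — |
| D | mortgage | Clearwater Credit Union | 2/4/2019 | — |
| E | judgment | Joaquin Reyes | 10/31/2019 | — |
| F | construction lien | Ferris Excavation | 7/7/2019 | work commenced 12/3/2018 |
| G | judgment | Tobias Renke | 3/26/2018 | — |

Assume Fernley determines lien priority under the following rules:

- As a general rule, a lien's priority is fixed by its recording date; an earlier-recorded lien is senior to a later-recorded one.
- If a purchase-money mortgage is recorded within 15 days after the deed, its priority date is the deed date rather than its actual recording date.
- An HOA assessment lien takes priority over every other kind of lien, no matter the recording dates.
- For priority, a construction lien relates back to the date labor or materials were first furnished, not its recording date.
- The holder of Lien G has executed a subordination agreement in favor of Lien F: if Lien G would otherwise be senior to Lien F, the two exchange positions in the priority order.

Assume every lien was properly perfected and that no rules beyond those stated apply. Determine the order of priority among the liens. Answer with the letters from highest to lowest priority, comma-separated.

A, F, G, D, C, B, E

Effective dates after the stated exceptions: B relates back to the deed date 6/19/2019; F relates back to 12/3/2018 (work commenced).
A is an HOA assessment lien, so it outranks all other liens regardless of date.
Ordering the rest by effective date: G (3/26/2018), F (12/3/2018), D (2/4/2019), C (4/24/2019), B (6/19/2019), E (10/31/2019).
The subordination applies — G was senior to F — so G and F swap.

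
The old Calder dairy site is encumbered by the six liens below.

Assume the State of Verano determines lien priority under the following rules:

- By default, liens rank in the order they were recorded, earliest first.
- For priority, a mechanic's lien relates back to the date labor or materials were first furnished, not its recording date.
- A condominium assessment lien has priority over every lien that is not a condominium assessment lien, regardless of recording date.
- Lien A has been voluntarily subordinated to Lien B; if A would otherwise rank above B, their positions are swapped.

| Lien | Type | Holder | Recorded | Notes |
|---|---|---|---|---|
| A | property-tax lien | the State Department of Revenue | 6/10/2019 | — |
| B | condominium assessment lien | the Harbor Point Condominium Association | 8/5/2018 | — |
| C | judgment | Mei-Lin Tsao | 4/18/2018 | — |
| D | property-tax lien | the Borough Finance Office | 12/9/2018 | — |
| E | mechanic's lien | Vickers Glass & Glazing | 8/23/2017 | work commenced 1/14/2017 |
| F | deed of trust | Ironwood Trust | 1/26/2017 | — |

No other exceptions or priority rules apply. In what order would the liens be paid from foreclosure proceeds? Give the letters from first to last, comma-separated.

B, E, F, C, D, A

Effective dates after the stated exceptions: E relates back to 1/14/2017 (work commenced).
B is a condominium assessment lien and takes priority over every other lien.
Among the remaining liens, by effective date: E (1/14/2017), F (1/26/2017), C (4/18/2018), D (12/9/2018), A (6/10/2019).
Since A is not senior to B, the subordination leaves the order unchanged.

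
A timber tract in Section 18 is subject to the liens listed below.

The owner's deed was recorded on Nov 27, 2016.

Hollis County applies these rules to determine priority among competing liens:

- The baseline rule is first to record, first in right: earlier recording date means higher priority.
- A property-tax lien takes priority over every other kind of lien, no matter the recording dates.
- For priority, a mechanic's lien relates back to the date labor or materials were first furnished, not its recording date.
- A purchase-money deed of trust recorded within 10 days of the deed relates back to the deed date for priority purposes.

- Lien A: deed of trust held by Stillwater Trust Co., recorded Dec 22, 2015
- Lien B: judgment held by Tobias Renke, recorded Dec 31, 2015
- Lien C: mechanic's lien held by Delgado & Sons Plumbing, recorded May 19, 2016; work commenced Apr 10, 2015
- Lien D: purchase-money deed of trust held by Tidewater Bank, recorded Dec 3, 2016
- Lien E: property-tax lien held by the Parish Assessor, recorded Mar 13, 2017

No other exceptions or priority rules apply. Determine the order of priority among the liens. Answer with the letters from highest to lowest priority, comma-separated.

Adjusting effective dates: C relates back to Apr 10, 2015 (work commenced); D's effective date is the deed date, Nov 27, 2016.
E is a property-tax lien and takes priority over every other lien.
The other liens, earliest effective date first: C (Apr 10, 2015), A (Dec 22, 2015), B (Dec 31, 2015), D (Nov 27, 2016).

E, C, A, B, D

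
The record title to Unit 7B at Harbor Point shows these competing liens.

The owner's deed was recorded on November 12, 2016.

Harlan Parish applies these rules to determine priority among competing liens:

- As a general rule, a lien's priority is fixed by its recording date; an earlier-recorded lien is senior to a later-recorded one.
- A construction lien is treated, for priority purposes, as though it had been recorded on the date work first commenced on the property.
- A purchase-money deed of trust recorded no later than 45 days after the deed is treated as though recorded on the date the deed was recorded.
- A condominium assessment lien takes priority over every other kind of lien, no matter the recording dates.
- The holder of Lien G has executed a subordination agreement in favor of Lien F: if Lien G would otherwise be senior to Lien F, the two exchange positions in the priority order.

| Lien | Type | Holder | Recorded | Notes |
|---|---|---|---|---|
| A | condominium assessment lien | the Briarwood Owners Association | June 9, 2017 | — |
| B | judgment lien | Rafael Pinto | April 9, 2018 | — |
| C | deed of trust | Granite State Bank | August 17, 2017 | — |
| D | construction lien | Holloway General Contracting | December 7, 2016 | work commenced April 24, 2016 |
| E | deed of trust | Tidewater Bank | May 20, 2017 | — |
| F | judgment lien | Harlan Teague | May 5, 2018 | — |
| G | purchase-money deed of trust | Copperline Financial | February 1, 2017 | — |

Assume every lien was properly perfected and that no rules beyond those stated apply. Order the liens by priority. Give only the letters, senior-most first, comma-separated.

A, D, F, E, C, B, G

Effective dates after the stated exceptions: D is treated as recorded April 24, 2016, the work-commencement date; G missed the 45-day window (81 days after the deed), so its recording date stands.
A is a condominium assessment lien, so it outranks all other liens regardless of date.
Remaining liens by effective date: D (April 24, 2016), G (February 1, 2017), E (May 20, 2017), C (August 17, 2017), B (April 9, 2018), F (May 5, 2018).
The subordination applies — G was senior to F — so G and F swap.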